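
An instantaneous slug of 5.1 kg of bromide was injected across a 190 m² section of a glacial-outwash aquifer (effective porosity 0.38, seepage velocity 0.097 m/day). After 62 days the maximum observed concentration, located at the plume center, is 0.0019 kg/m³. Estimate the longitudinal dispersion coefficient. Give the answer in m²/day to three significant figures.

At the plume center C_max = M/(n_e·A·√(4πDt)), so D = M²/(4πt·(n_e·A·C_max)²).
n_e·A·C_max = 0.38 × 190 × 0.0019 = 0.1372 kg/m.
D = 5.1²/(4π × 62 × 0.1372²) = 1.77 m²/day.

1.77 m²/day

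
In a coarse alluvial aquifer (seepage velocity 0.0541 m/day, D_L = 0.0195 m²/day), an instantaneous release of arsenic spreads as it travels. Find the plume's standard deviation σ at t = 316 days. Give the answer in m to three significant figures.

3.51 m

Dispersive spreading gives a Gaussian with σ² = 2Dt; advection only shifts the center.
σ = √(2 × 0.0195 × 316) = 3.51 m.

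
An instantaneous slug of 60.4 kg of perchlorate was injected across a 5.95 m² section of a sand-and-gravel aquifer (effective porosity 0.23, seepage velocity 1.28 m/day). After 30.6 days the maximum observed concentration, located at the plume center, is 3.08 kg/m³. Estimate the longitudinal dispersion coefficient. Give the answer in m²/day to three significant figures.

At the plume center C_max = M/(n_e·A·√(4πDt)), so D = M²/(4πt·(n_e·A·C_max)²).
n_e·A·C_max = 0.23 × 5.95 × 3.08 = 4.215 kg/m.
D = 60.4²/(4π × 30.6 × 4.215²) = 0.534 m²/day.

0.534 m²/day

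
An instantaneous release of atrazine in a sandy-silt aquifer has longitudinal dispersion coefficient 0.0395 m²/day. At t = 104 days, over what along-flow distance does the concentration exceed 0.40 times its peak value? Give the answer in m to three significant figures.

7.76 m

The plume is Gaussian with σ = √(2Dt) = √(2 × 0.0395 × 104) = 2.866 m.
C/C_peak = exp(−Δx²/(2σ²)) = 0.40 ⇒ Δx = σ·√(−2 ln 0.40) = 2.866 × 1.354 = 3.881 m.
Width = 2Δx = 7.76 m.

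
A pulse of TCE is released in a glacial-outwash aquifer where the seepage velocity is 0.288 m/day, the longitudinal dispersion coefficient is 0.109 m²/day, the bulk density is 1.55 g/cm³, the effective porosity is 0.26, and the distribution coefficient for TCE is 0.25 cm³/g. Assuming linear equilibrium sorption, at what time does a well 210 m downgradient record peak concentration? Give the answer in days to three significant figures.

Retardation factor R = 1 + ρ_b·K_d/n = 1 + 1.55 × 0.25/0.26 = 2.490.
Sorption retards both mechanisms: v_R = v/R = 0.1157 m/day, D_R = D/R = 0.04378 m²/day.
Peak time from v_R²t² + 2D_R t − x² = 0: t = (√(D_R² + v_R²x²) − D_R)/v_R².
√(D_R² + v_R²x²) = √(0.04378² + 0.1157² × 210²) = 24.30; v_R² = 0.01339.
t = (24.30 − 0.04378)/0.01339 = 1810 days.

1810 days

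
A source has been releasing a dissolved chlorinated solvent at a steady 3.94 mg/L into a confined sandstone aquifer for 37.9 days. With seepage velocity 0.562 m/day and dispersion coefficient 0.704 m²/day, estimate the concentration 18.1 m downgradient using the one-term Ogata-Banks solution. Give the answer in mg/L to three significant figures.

For a continuous step input, C/C₀ ≈ ½·erfc((x−vt)/(2√(Dt))).
vt = 0.562 × 37.9 = 21.2998 m and 2√(Dt) = 2√(0.704 × 37.9) = 10.33 m.
Argument (x−vt)/(2√(Dt)) = (18.1 − 21.2998)/10.33 = -0.3098; ½·erfc(-0.3098) = 0.6694.
C = 3.94 × 0.6694 = 2.64 mg/L.

2.64 mg/L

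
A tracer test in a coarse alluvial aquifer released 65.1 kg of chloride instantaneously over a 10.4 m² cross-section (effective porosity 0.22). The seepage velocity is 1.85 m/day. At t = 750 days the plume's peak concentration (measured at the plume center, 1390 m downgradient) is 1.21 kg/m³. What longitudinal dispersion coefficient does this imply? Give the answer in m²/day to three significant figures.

0.0587 m²/day

At the plume center C_max = M/(n_e·A·√(4πDt)), so D = M²/(4πt·(n_e·A·C_max)²).
n_e·A·C_max = 0.22 × 10.4 × 1.21 = 2.768 kg/m.
D = 65.1²/(4π × 750 × 2.768²) = 0.0587 m²/day.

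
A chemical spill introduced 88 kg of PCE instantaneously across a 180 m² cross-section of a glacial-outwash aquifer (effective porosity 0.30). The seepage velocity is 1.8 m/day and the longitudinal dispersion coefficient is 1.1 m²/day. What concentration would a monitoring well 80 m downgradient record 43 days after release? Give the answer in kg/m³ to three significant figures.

0.0645 kg/m³

For an instantaneous plane source, C(x,t) = M/(n_e·A·√(4πDt)) · exp(−(x−vt)²/(4Dt)), with n_e·A the pore (flow) area.
Plume center vt = 1.8 × 43 = 77.4 m, so the well at 80 m is 2.6 m downgradient of the peak.
√(4πDt) = 24.38 m, giving peak height M/(n_e·A·√(4πDt)) = 88/(0.30 × 180 × 24.38) = 0.06684 kg/m³.
(x−vt)²/(4Dt) = (2.6)²/(4 × 1.1 × 43) = 0.03573; exp(−0.03573) = 0.9649.
C = 0.06684 × 0.9649 = 0.0645 kg/m³.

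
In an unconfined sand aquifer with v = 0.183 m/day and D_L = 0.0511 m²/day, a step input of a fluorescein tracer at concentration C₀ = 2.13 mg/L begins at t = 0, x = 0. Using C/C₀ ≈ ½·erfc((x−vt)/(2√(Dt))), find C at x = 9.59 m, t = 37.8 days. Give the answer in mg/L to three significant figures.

0.185 mg/L

For a continuous step input, C/C₀ ≈ ½·erfc((x−vt)/(2√(Dt))).
vt = 0.183 × 37.8 = 6.9174 m and 2√(Dt) = 2√(0.0511 × 37.8) = 2.780 m.
Argument (x−vt)/(2√(Dt)) = (9.59 − 6.9174)/2.780 = 0.9614; ½·erfc(0.9614) = 0.08697.
C = 2.13 × 0.08697 = 0.185 mg/L.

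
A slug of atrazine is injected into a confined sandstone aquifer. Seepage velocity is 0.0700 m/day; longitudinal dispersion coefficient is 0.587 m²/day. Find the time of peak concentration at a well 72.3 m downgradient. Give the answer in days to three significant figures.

For the 1D instantaneous-source solution, setting ∂C/∂t = 0 at fixed x gives v²t² + 2Dt − x² = 0, so t = (√(D² + v²x²) − D)/v².
√(D² + v²x²) = √(0.587² + 0.0700² × 72.3²) = 5.095; v² = 0.0049.
t = (5.095 − 0.587)/0.0049 = 920 days (vs. the pure-advection estimate x/v = 1030 d).

920 days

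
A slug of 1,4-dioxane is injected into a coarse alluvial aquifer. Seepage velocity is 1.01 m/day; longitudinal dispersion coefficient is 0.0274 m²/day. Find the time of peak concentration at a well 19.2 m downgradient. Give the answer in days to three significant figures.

19.0 days

For the 1D instantaneous-source solution, setting ∂C/∂t = 0 at fixed x gives v²t² + 2Dt − x² = 0, so t = (√(D² + v²x²) − D)/v².
√(D² + v²x²) = √(0.0274² + 1.01² × 19.2²) = 19.39; v² = 1.0201.
t = (19.39 − 0.0274)/1.0201 = 19.0 days (vs. the pure-advection estimate x/v = 19.0 d).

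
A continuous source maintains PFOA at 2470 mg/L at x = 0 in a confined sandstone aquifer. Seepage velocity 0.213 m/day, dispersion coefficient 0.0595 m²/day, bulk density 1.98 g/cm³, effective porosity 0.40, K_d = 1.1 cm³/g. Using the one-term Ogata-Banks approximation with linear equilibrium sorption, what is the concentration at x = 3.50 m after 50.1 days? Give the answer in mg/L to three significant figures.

68.1 mg/L

Retardation factor R = 1 + ρ_b·K_d/n = 1 + 1.98 × 1.1/0.40 = 6.445.
Sorption retards both mechanisms: v_R = v/R = 0.03305 m/day, D_R = D/R = 0.009232 m²/day.
v_R·t = 0.03305 × 50.1 = 1.655805 m; 2√(D_R t) = 1.360 m; argument = (3.50 − 1.655805)/1.360 = 1.356.
C = C₀ × ½·erfc(1.356) = 2470 × 0.02758 = 68.1 mg/L.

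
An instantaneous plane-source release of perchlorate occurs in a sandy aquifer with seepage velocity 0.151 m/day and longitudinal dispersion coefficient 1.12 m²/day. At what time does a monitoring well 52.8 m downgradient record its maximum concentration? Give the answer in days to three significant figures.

For the 1D instantaneous-source solution, setting ∂C/∂t = 0 at fixed x gives v²t² + 2Dt − x² = 0, so t = (√(D² + v²x²) − D)/v².
√(D² + v²x²) = √(1.12² + 0.151² × 52.8²) = 8.051; v² = 0.022801.
t = (8.051 − 1.12)/0.022801 = 304 days (vs. the pure-advection estimate x/v = 350 d).

304 days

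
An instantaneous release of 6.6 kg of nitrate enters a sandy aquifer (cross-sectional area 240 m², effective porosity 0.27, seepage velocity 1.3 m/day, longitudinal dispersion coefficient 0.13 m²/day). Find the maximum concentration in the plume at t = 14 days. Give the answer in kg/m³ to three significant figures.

The peak of an instantaneous 1D plume sits at x = vt; there the Gaussian factor is 1 and C_max = M/(n_e·A·√(4πDt)), where n_e·A is the pore area the mass is dissolved in.
√(4πDt) = √(4π × 0.13 × 14) = 4.782 m, so C_max = 6.6/(0.27 × 240 × 4.782) = 0.0213 kg/m³.

0.0213 kg/m³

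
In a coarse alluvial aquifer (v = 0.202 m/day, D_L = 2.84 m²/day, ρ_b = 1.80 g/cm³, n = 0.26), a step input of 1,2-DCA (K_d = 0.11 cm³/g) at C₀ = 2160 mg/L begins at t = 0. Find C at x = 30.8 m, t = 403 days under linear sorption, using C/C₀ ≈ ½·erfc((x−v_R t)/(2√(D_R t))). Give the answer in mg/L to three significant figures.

Retardation factor R = 1 + ρ_b·K_d/n = 1 + 1.80 × 0.11/0.26 = 1.762.
Sorption retards both mechanisms: v_R = v/R = 0.1146 m/day, D_R = D/R = 1.612 m²/day.
v_R·t = 0.1146 × 403 = 46.1838 m; 2√(D_R t) = 50.98 m; argument = (30.8 − 46.1838)/50.98 = -0.3018.
C = C₀ × ½·erfc(-0.3018) = 2160 × 0.6652 = 1440 mg/L.

1440 mg/L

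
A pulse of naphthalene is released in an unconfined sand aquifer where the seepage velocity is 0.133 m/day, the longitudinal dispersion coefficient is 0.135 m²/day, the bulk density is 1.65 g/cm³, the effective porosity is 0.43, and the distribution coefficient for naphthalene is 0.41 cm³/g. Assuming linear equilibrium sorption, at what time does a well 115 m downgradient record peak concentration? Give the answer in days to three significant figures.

2210 days

Retardation factor R = 1 + ρ_b·K_d/n = 1 + 1.65 × 0.41/0.43 = 2.573.
Sorption retards both mechanisms: v_R = v/R = 0.05169 m/day, D_R = D/R = 0.05247 m²/day.
Peak time from v_R²t² + 2D_R t − x² = 0: t = (√(D_R² + v_R²x²) − D_R)/v_R².
√(D_R² + v_R²x²) = √(0.05247² + 0.05169² × 115²) = 5.945; v_R² = 0.002672.
t = (5.945 − 0.05247)/0.002672 = 2210 days.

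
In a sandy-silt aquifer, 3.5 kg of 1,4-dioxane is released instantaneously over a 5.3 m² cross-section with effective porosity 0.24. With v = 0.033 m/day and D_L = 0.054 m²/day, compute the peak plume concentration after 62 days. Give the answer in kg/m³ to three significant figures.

0.424 kg/m³

The peak of an instantaneous 1D plume sits at x = vt; there the Gaussian factor is 1 and C_max = M/(n_e·A·√(4πDt)), where n_e·A is the pore area the mass is dissolved in.
√(4πDt) = √(4π × 0.054 × 62) = 6.486 m, so C_max = 3.5/(0.24 × 5.3 × 6.486) = 0.424 kg/m³.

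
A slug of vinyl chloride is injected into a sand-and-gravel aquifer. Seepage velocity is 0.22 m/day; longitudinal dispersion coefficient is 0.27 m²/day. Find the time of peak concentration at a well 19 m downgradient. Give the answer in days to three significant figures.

81.0 days

For the 1D instantaneous-source solution, setting ∂C/∂t = 0 at fixed x gives v²t² + 2Dt − x² = 0, so t = (√(D² + v²x²) − D)/v².
√(D² + v²x²) = √(0.27² + 0.22² × 19²) = 4.189; v² = 0.0484.
t = (4.189 − 0.27)/0.0484 = 81.0 days (vs. the pure-advection estimate x/v = 86.4 d).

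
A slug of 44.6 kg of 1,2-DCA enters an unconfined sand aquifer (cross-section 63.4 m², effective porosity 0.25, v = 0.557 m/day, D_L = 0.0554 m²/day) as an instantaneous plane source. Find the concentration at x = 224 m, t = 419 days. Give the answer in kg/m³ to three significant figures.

0.0638 kg/m³

For an instantaneous plane source, C(x,t) = M/(n_e·A·√(4πDt)) · exp(−(x−vt)²/(4Dt)), with n_e·A the pore (flow) area.
Plume center vt = 0.557 × 419 = 233.383 m, so the well at 224 m is 9.383 m upgradient of the peak.
√(4πDt) = 17.08 m, giving peak height M/(n_e·A·√(4πDt)) = 44.6/(0.25 × 63.4 × 17.08) = 0.1647 kg/m³.
(x−vt)²/(4Dt) = (-9.383)²/(4 × 0.0554 × 419) = 0.9482; exp(−0.9482) = 0.3874.
C = 0.1647 × 0.3874 = 0.0638 kg/m³.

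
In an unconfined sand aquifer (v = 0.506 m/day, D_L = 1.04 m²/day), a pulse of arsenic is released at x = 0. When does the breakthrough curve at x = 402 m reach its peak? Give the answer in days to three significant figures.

For the 1D instantaneous-source solution, setting ∂C/∂t = 0 at fixed x gives v²t² + 2Dt − x² = 0, so t = (√(D² + v²x²) − D)/v².
√(D² + v²x²) = √(1.04² + 0.506² × 402²) = 203.4; v² = 0.256036.
t = (203.4 − 1.04)/0.256036 = 790 days (vs. the pure-advection estimate x/v = 794 d).

790 days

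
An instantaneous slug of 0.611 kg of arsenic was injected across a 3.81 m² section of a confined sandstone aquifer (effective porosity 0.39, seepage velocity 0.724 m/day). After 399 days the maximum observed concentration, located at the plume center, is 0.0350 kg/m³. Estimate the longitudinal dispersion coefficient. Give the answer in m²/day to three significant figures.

At the plume center C_max = M/(n_e·A·√(4πDt)), so D = M²/(4πt·(n_e·A·C_max)²).
n_e·A·C_max = 0.39 × 3.81 × 0.0350 = 0.05201 kg/m.
D = 0.611²/(4π × 399 × 0.05201²) = 0.0275 m²/day.

0.0275 m²/day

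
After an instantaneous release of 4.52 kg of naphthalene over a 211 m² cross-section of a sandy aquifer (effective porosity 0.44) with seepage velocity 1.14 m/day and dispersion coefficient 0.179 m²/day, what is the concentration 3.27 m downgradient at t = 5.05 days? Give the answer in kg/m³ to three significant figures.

For an instantaneous plane source, C(x,t) = M/(n_e·A·√(4πDt)) · exp(−(x−vt)²/(4Dt)), with n_e·A the pore (flow) area.
Plume center vt = 1.14 × 5.05 = 5.757 m, so the well at 3.27 m is 2.487 m upgradient of the peak.
√(4πDt) = 3.370 m, giving peak height M/(n_e·A·√(4πDt)) = 4.52/(0.44 × 211 × 3.370) = 0.01445 kg/m³.
(x−vt)²/(4Dt) = (-2.487)²/(4 × 0.179 × 5.05) = 1.711; exp(−1.711) = 0.1807.
C = 0.01445 × 0.1807 = 0.00261 kg/m³.

0.00261 kg/m³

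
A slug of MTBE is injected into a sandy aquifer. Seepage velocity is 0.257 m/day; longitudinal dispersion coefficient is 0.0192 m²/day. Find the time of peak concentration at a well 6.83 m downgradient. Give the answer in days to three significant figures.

For the 1D instantaneous-source solution, setting ∂C/∂t = 0 at fixed x gives v²t² + 2Dt − x² = 0, so t = (√(D² + v²x²) − D)/v².
√(D² + v²x²) = √(0.0192² + 0.257² × 6.83²) = 1.755; v² = 0.066049.
t = (1.755 − 0.0192)/0.066049 = 26.3 days (vs. the pure-advection estimate x/v = 26.6 d).

26.3 days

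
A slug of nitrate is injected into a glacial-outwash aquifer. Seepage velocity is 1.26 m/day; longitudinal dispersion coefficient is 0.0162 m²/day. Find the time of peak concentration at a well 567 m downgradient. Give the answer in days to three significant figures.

450 days

For the 1D instantaneous-source solution, setting ∂C/∂t = 0 at fixed x gives v²t² + 2Dt − x² = 0, so t = (√(D² + v²x²) − D)/v².
√(D² + v²x²) = √(0.0162² + 1.26² × 567²) = 714.4; v² = 1.5876.
t = (714.4 − 0.0162)/1.5876 = 450 days (vs. the pure-advection estimate x/v = 450 d).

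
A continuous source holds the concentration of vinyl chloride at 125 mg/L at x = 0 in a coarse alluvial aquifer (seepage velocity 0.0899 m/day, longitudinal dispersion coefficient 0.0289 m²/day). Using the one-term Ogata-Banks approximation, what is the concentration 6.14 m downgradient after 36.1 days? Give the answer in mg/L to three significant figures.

For a continuous step input, C/C₀ ≈ ½·erfc((x−vt)/(2√(Dt))).
vt = 0.0899 × 36.1 = 3.24539 m and 2√(Dt) = 2√(0.0289 × 36.1) = 2.043 m.
Argument (x−vt)/(2√(Dt)) = (6.14 − 3.24539)/2.043 = 1.417; ½·erfc(1.417) = 0.02254.
C = 125 × 0.02254 = 2.82 mg/L.

2.82 mg/L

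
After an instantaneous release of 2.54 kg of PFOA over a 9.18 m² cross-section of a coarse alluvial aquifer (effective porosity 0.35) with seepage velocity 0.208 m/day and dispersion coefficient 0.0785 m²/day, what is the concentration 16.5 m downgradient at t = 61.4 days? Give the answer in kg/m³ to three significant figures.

For an instantaneous plane source, C(x,t) = M/(n_e·A·√(4πDt)) · exp(−(x−vt)²/(4Dt)), with n_e·A the pore (flow) area.
Plume center vt = 0.208 × 61.4 = 12.7712 m, so the well at 16.5 m is 3.7288 m downgradient of the peak.
√(4πDt) = 7.783 m, giving peak height M/(n_e·A·√(4πDt)) = 2.54/(0.35 × 9.18 × 7.783) = 0.1016 kg/m³.
(x−vt)²/(4Dt) = (3.7288)²/(4 × 0.0785 × 61.4) = 0.7212; exp(−0.7212) = 0.4862.
C = 0.1016 × 0.4862 = 0.0494 kg/m³.

0.0494 kg/m³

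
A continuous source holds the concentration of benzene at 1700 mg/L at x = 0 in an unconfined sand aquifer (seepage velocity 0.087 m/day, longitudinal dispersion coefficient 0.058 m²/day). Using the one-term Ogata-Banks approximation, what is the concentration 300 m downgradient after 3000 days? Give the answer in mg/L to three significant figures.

31.1 mg/L

For a continuous step input, C/C₀ ≈ ½·erfc((x−vt)/(2√(Dt))).
vt = 0.087 × 3000 = 261 m and 2√(Dt) = 2√(0.058 × 3000) = 26.38 m.
Argument (x−vt)/(2√(Dt)) = (300 − 261)/26.38 = 1.478; ½·erfc(1.478) = 0.01830.
C = 1700 × 0.01830 = 31.1 mg/L.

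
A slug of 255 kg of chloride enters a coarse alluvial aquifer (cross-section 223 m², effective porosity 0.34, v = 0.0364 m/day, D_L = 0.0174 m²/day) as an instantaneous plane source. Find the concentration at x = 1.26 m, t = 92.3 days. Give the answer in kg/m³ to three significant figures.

For an instantaneous plane source, C(x,t) = M/(n_e·A·√(4πDt)) · exp(−(x−vt)²/(4Dt)), with n_e·A the pore (flow) area.
Plume center vt = 0.0364 × 92.3 = 3.35972 m, so the well at 1.26 m is 2.09972 m upgradient of the peak.
√(4πDt) = 4.492 m, giving peak height M/(n_e·A·√(4πDt)) = 255/(0.34 × 223 × 4.492) = 0.7487 kg/m³.
(x−vt)²/(4Dt) = (-2.09972)²/(4 × 0.0174 × 92.3) = 0.6863; exp(−0.6863) = 0.5034.
C = 0.7487 × 0.5034 = 0.377 kg/m³.

0.377 kg/m³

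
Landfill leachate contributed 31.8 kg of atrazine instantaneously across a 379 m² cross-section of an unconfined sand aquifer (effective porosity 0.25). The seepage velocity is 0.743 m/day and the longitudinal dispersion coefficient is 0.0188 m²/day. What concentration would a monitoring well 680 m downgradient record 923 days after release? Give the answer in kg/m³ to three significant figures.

For an instantaneous plane source, C(x,t) = M/(n_e·A·√(4πDt)) · exp(−(x−vt)²/(4Dt)), with n_e·A the pore (flow) area.
Plume center vt = 0.743 × 923 = 685.789 m, so the well at 680 m is 5.789 m upgradient of the peak.
√(4πDt) = 14.77 m, giving peak height M/(n_e·A·√(4πDt)) = 31.8/(0.25 × 379 × 14.77) = 0.02272 kg/m³.
(x−vt)²/(4Dt) = (-5.789)²/(4 × 0.0188 × 923) = 0.4828; exp(−0.4828) = 0.6171.
C = 0.02272 × 0.6171 = 0.0140 kg/m³.

0.0140 kg/m³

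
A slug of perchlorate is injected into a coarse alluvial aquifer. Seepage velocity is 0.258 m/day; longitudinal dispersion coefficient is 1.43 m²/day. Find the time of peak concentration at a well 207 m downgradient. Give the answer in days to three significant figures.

781 days

For the 1D instantaneous-source solution, setting ∂C/∂t = 0 at fixed x gives v²t² + 2Dt − x² = 0, so t = (√(D² + v²x²) − D)/v².
√(D² + v²x²) = √(1.43² + 0.258² × 207²) = 53.43; v² = 0.066564.
t = (53.43 − 1.43)/0.066564 = 781 days (vs. the pure-advection estimate x/v = 802 d).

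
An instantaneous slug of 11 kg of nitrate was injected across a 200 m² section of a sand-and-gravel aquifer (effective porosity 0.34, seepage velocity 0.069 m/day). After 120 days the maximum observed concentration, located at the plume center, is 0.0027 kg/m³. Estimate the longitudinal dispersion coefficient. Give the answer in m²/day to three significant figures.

At the plume center C_max = M/(n_e·A·√(4πDt)), so D = M²/(4πt·(n_e·A·C_max)²).
n_e·A·C_max = 0.34 × 200 × 0.0027 = 0.1836 kg/m.
D = 11²/(4π × 120 × 0.1836²) = 2.38 m²/day.

2.38 m²/day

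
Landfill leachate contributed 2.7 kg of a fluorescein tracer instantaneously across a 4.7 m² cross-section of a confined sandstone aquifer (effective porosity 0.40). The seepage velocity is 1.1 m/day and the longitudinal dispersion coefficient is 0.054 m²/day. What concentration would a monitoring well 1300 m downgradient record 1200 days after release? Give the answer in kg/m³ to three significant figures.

For an instantaneous plane source, C(x,t) = M/(n_e·A·√(4πDt)) · exp(−(x−vt)²/(4Dt)), with n_e·A the pore (flow) area.
Plume center vt = 1.1 × 1200 = 1320 m, so the well at 1300 m is 20 m upgradient of the peak.
√(4πDt) = 28.54 m, giving peak height M/(n_e·A·√(4πDt)) = 2.7/(0.40 × 4.7 × 28.54) = 0.05032 kg/m³.
(x−vt)²/(4Dt) = (-20)²/(4 × 0.054 × 1200) = 1.543; exp(−1.543) = 0.2137.
C = 0.05032 × 0.2137 = 0.0108 kg/m³.

0.0108 kg/m³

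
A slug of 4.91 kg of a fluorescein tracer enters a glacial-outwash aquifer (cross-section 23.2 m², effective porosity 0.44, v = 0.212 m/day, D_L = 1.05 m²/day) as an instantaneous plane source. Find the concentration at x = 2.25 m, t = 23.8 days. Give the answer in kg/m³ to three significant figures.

For an instantaneous plane source, C(x,t) = M/(n_e·A·√(4πDt)) · exp(−(x−vt)²/(4Dt)), with n_e·A the pore (flow) area.
Plume center vt = 0.212 × 23.8 = 5.0456 m, so the well at 2.25 m is 2.7956 m upgradient of the peak.
√(4πDt) = 17.72 m, giving peak height M/(n_e·A·√(4πDt)) = 4.91/(0.44 × 23.2 × 17.72) = 0.02714 kg/m³.
(x−vt)²/(4Dt) = (-2.7956)²/(4 × 1.05 × 23.8) = 0.07819; exp(−0.07819) = 0.9248.
C = 0.02714 × 0.9248 = 0.0251 kg/m³.

0.0251 kg/m³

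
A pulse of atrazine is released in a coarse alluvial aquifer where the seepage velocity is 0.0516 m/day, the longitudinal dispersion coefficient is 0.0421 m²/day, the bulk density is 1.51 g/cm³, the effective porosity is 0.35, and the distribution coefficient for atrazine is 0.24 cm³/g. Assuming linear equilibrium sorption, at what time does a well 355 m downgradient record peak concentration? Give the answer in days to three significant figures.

Retardation factor R = 1 + ρ_b·K_d/n = 1 + 1.51 × 0.24/0.35 = 2.035.
Sorption retards both mechanisms: v_R = v/R = 0.02536 m/day, D_R = D/R = 0.02069 m²/day.
Peak time from v_R²t² + 2D_R t − x² = 0: t = (√(D_R² + v_R²x²) − D_R)/v_R².
√(D_R² + v_R²x²) = √(0.02069² + 0.02536² × 355²) = 9.003; v_R² = 0.0006431.
t = (9.003 − 0.02069)/0.0006431 = 14000 days.

14000 days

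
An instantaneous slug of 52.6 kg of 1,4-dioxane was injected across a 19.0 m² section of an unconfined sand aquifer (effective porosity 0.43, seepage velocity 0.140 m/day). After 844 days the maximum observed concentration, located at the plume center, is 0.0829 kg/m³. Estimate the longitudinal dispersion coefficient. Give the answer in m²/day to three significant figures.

At the plume center C_max = M/(n_e·A·√(4πDt)), so D = M²/(4πt·(n_e·A·C_max)²).
n_e·A·C_max = 0.43 × 19.0 × 0.0829 = 0.6773 kg/m.
D = 52.6²/(4π × 844 × 0.6773²) = 0.569 m²/day.

0.569 m²/day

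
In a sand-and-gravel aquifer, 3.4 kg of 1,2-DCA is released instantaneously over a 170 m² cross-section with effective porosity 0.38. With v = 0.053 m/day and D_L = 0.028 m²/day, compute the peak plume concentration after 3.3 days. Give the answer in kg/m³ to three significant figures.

The peak of an instantaneous 1D plume sits at x = vt; there the Gaussian factor is 1 and C_max = M/(n_e·A·√(4πDt)), where n_e·A is the pore area the mass is dissolved in.
√(4πDt) = √(4π × 0.028 × 3.3) = 1.078 m, so C_max = 3.4/(0.38 × 170 × 1.078) = 0.0488 kg/m³.

0.0488 kg/m³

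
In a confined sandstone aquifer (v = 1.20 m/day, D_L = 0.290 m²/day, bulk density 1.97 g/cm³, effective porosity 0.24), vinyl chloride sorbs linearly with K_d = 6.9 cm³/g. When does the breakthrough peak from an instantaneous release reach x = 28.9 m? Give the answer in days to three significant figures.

Retardation factor R = 1 + ρ_b·K_d/n = 1 + 1.97 × 6.9/0.24 = 57.64.
Sorption retards both mechanisms: v_R = v/R = 0.02082 m/day, D_R = D/R = 0.005031 m²/day.
Peak time from v_R²t² + 2D_R t − x² = 0: t = (√(D_R² + v_R²x²) − D_R)/v_R².
√(D_R² + v_R²x²) = √(0.005031² + 0.02082² × 28.9²) = 0.6017; v_R² = 0.0004335.
t = (0.6017 − 0.005031)/0.0004335 = 1380 days.

1380 days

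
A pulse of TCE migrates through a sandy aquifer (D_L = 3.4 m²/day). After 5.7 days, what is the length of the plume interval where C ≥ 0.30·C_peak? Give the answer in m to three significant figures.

The plume is Gaussian with σ = √(2Dt) = √(2 × 3.4 × 5.7) = 6.226 m.
C/C_peak = exp(−Δx²/(2σ²)) = 0.30 ⇒ Δx = σ·√(−2 ln 0.30) = 6.226 × 1.552 = 9.663 m.
Width = 2Δx = 19.3 m.

19.3 m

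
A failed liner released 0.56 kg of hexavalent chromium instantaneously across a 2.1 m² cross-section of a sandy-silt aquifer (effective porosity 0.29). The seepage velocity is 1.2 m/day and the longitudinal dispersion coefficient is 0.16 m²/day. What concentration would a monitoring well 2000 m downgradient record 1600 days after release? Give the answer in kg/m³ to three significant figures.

3.13e-05 kg/m³

For an instantaneous plane source, C(x,t) = M/(n_e·A·√(4πDt)) · exp(−(x−vt)²/(4Dt)), with n_e·A the pore (flow) area.
Plume center vt = 1.2 × 1600 = 1920 m, so the well at 2000 m is 80 m downgradient of the peak.
√(4πDt) = 56.72 m, giving peak height M/(n_e·A·√(4πDt)) = 0.56/(0.29 × 2.1 × 56.72) = 0.01621 kg/m³.
(x−vt)²/(4Dt) = (80)²/(4 × 0.16 × 1600) = 6.250; exp(−6.250) = 0.001930.
C = 0.01621 × 0.001930 = 3.13e-05 kg/m³.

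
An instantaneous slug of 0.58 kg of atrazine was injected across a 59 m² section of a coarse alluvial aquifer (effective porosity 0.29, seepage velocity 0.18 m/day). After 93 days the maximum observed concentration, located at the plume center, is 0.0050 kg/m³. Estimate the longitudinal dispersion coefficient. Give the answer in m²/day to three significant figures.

At the plume center C_max = M/(n_e·A·√(4πDt)), so D = M²/(4πt·(n_e·A·C_max)²).
n_e·A·C_max = 0.29 × 59 × 0.0050 = 0.08555 kg/m.
D = 0.58²/(4π × 93 × 0.08555²) = 0.0393 m²/day.

0.0393 m²/day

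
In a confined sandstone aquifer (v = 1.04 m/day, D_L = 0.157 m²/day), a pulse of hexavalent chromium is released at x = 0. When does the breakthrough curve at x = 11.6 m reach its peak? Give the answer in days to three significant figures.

For the 1D instantaneous-source solution, setting ∂C/∂t = 0 at fixed x gives v²t² + 2Dt − x² = 0, so t = (√(D² + v²x²) − D)/v².
√(D² + v²x²) = √(0.157² + 1.04² × 11.6²) = 12.07; v² = 1.0816.
t = (12.07 − 0.157)/1.0816 = 11.0 days (vs. the pure-advection estimate x/v = 11.2 d).

11.0 days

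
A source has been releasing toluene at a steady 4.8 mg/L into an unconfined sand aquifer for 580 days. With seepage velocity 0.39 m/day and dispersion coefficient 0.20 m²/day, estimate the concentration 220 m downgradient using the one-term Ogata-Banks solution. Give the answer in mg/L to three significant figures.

3.16 mg/L

For a continuous step input, C/C₀ ≈ ½·erfc((x−vt)/(2√(Dt))).
vt = 0.39 × 580 = 226.2 m and 2√(Dt) = 2√(0.20 × 580) = 21.54 m.
Argument (x−vt)/(2√(Dt)) = (220 − 226.2)/21.54 = -0.2878; ½·erfc(-0.2878) = 0.6580.
C = 4.8 × 0.6580 = 3.16 mg/L.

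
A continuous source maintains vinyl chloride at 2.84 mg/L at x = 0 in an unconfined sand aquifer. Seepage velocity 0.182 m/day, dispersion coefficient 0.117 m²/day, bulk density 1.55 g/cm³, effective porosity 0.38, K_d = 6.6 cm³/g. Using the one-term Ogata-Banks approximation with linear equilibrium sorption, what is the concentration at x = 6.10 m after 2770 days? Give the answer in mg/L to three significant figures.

2.82 mg/L

Retardation factor R = 1 + ρ_b·K_d/n = 1 + 1.55 × 6.6/0.38 = 27.92.
Sorption retards both mechanisms: v_R = v/R = 0.006519 m/day, D_R = D/R = 0.004191 m²/day.
v_R·t = 0.006519 × 2770 = 18.05763 m; 2√(D_R t) = 6.814 m; argument = (6.10 − 18.05763)/6.814 = -1.755.
C = C₀ × ½·erfc(-1.755) = 2.84 × 0.9935 = 2.82 mg/L.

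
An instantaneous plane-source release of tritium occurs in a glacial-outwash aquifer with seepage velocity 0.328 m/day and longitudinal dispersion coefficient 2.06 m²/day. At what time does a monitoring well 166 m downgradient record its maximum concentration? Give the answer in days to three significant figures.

For the 1D instantaneous-source solution, setting ∂C/∂t = 0 at fixed x gives v²t² + 2Dt − x² = 0, so t = (√(D² + v²x²) − D)/v².
√(D² + v²x²) = √(2.06² + 0.328² × 166²) = 54.49; v² = 0.107584.
t = (54.49 − 2.06)/0.107584 = 487 days (vs. the pure-advection estimate x/v = 506 d).

487 days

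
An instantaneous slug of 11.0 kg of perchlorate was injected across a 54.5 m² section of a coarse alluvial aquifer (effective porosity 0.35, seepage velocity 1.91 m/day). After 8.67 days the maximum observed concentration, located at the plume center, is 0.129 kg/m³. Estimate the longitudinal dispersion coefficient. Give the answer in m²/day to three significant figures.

At the plume center C_max = M/(n_e·A·√(4πDt)), so D = M²/(4πt·(n_e·A·C_max)²).
n_e·A·C_max = 0.35 × 54.5 × 0.129 = 2.461 kg/m.
D = 11.0²/(4π × 8.67 × 2.461²) = 0.183 m²/day.

0.183 m²/day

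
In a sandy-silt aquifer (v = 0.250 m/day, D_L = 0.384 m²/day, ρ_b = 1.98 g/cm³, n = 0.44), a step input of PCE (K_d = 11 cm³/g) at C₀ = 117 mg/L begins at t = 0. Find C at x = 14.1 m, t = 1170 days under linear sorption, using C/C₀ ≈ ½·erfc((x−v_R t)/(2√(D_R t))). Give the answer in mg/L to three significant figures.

Retardation factor R = 1 + ρ_b·K_d/n = 1 + 1.98 × 11/0.44 = 50.50.
Sorption retards both mechanisms: v_R = v/R = 0.004950 m/day, D_R = D/R = 0.007604 m²/day.
v_R·t = 0.004950 × 1170 = 5.7915 m; 2√(D_R t) = 5.965 m; argument = (14.1 − 5.7915)/5.965 = 1.393.
C = C₀ × ½·erfc(1.393) = 117 × 0.02442 = 2.86 mg/L.

2.86 mg/L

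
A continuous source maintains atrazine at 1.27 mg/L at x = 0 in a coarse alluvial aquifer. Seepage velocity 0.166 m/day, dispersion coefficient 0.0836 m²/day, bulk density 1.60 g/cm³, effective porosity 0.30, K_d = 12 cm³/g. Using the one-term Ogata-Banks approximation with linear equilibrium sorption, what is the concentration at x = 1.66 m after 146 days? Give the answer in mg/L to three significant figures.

0.0227 mg/L

Retardation factor R = 1 + ρ_b·K_d/n = 1 + 1.60 × 12/0.30 = 65.00.
Sorption retards both mechanisms: v_R = v/R = 0.002554 m/day, D_R = D/R = 0.001286 m²/day.
v_R·t = 0.002554 × 146 = 0.372884 m; 2√(D_R t) = 0.8666 m; argument = (1.66 − 0.372884)/0.8666 = 1.485.
C = C₀ × ½·erfc(1.485) = 1.27 × 0.01786 = 0.0227 mg/L.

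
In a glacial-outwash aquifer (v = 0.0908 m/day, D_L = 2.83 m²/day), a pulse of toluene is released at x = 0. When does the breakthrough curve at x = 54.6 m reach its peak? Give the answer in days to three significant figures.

349 days

For the 1D instantaneous-source solution, setting ∂C/∂t = 0 at fixed x gives v²t² + 2Dt − x² = 0, so t = (√(D² + v²x²) − D)/v².
√(D² + v²x²) = √(2.83² + 0.0908² × 54.6²) = 5.709; v² = 0.00824464.
t = (5.709 − 2.83)/0.00824464 = 349 days (vs. the pure-advection estimate x/v = 601 d).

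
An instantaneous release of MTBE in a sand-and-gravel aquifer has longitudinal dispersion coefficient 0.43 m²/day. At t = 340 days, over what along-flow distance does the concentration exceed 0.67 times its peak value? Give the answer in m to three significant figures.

The plume is Gaussian with σ = √(2Dt) = √(2 × 0.43 × 340) = 17.10 m.
C/C_peak = exp(−Δx²/(2σ²)) = 0.67 ⇒ Δx = σ·√(−2 ln 0.67) = 17.10 × 0.8950 = 15.30 m.
Width = 2Δx = 30.6 m.

30.6 m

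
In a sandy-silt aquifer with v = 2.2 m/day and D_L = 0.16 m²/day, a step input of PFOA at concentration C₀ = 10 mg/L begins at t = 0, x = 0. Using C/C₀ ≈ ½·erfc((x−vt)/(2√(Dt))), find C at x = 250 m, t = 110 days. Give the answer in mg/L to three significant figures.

0.888 mg/L

For a continuous step input, C/C₀ ≈ ½·erfc((x−vt)/(2√(Dt))).
vt = 2.2 × 110 = 242 m and 2√(Dt) = 2√(0.16 × 110) = 8.390 m.
Argument (x−vt)/(2√(Dt)) = (250 − 242)/8.390 = 0.9535; ½·erfc(0.9535) = 0.08876.
C = 10 × 0.08876 = 0.888 mg/L.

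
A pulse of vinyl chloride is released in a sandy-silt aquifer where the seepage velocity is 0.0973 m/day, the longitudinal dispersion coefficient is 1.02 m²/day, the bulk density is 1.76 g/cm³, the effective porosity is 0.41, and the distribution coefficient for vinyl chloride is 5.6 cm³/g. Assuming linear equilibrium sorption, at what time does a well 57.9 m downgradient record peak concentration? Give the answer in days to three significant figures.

Retardation factor R = 1 + ρ_b·K_d/n = 1 + 1.76 × 5.6/0.41 = 25.04.
Sorption retards both mechanisms: v_R = v/R = 0.003886 m/day, D_R = D/R = 0.04073 m²/day.
Peak time from v_R²t² + 2D_R t − x² = 0: t = (√(D_R² + v_R²x²) − D_R)/v_R².
√(D_R² + v_R²x²) = √(0.04073² + 0.003886² × 57.9²) = 0.2287; v_R² = 1.510e-05.
t = (0.2287 − 0.04073)/1.510e-05 = 12400 days.

12400 days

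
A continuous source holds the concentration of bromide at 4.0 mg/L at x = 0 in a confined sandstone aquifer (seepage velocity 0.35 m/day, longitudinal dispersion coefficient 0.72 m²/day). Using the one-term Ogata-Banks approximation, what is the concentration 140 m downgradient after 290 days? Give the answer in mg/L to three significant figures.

0.119 mg/L

For a continuous step input, C/C₀ ≈ ½·erfc((x−vt)/(2√(Dt))).
vt = 0.35 × 290 = 101.5 m and 2√(Dt) = 2√(0.72 × 290) = 28.90 m.
Argument (x−vt)/(2√(Dt)) = (140 − 101.5)/28.90 = 1.332; ½·erfc(1.332) = 0.02980.
C = 4.0 × 0.02980 = 0.119 mg/L.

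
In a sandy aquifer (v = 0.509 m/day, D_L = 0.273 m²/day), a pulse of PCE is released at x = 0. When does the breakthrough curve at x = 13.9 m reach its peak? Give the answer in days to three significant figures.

For the 1D instantaneous-source solution, setting ∂C/∂t = 0 at fixed x gives v²t² + 2Dt − x² = 0, so t = (√(D² + v²x²) − D)/v².
√(D² + v²x²) = √(0.273² + 0.509² × 13.9²) = 7.080; v² = 0.259081.
t = (7.080 − 0.273)/0.259081 = 26.3 days (vs. the pure-advection estimate x/v = 27.3 d).

26.3 days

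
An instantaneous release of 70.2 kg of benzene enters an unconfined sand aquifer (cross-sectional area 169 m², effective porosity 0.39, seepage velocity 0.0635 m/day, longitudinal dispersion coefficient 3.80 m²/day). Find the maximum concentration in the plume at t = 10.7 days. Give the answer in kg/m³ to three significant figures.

The peak of an instantaneous 1D plume sits at x = vt; there the Gaussian factor is 1 and C_max = M/(n_e·A·√(4πDt)), where n_e·A is the pore area the mass is dissolved in.
√(4πDt) = √(4π × 3.80 × 10.7) = 22.60 m, so C_max = 70.2/(0.39 × 169 × 22.60) = 0.0471 kg/m³.

0.0471 kg/m³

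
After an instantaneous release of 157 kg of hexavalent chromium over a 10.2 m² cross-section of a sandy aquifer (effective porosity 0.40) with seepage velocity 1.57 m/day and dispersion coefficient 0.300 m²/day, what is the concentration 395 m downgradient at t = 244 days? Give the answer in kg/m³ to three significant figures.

0.781 kg/m³

For an instantaneous plane source, C(x,t) = M/(n_e·A·√(4πDt)) · exp(−(x−vt)²/(4Dt)), with n_e·A the pore (flow) area.
Plume center vt = 1.57 × 244 = 383.08 m, so the well at 395 m is 11.92 m downgradient of the peak.
√(4πDt) = 30.33 m, giving peak height M/(n_e·A·√(4πDt)) = 157/(0.40 × 10.2 × 30.33) = 1.269 kg/m³.
(x−vt)²/(4Dt) = (11.92)²/(4 × 0.300 × 244) = 0.4853; exp(−0.4853) = 0.6155.
C = 1.269 × 0.6155 = 0.781 kg/m³.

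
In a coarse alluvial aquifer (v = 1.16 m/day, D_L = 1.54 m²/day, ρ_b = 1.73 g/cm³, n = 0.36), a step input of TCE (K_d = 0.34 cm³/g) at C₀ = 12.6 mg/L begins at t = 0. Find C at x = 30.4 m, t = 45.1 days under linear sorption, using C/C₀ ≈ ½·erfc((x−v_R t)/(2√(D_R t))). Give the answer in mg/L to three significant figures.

Retardation factor R = 1 + ρ_b·K_d/n = 1 + 1.73 × 0.34/0.36 = 2.634.
Sorption retards both mechanisms: v_R = v/R = 0.4404 m/day, D_R = D/R = 0.5847 m²/day.
v_R·t = 0.4404 × 45.1 = 19.86204 m; 2√(D_R t) = 10.27 m; argument = (30.4 − 19.86204)/10.27 = 1.026.
C = C₀ × ½·erfc(1.026) = 12.6 × 0.07339 = 0.925 mg/L.

0.925 mg/L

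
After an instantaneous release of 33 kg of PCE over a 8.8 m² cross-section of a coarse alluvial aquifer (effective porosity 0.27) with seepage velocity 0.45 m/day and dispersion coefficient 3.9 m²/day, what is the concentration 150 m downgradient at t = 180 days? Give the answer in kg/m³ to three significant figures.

For an instantaneous plane source, C(x,t) = M/(n_e·A·√(4πDt)) · exp(−(x−vt)²/(4Dt)), with n_e·A the pore (flow) area.
Plume center vt = 0.45 × 180 = 81 m, so the well at 150 m is 69 m downgradient of the peak.
√(4πDt) = 93.92 m, giving peak height M/(n_e·A·√(4πDt)) = 33/(0.27 × 8.8 × 93.92) = 0.1479 kg/m³.
(x−vt)²/(4Dt) = (69)²/(4 × 3.9 × 180) = 1.696; exp(−1.696) = 0.1834.
C = 0.1479 × 0.1834 = 0.0271 kg/m³.

0.0271 kg/m³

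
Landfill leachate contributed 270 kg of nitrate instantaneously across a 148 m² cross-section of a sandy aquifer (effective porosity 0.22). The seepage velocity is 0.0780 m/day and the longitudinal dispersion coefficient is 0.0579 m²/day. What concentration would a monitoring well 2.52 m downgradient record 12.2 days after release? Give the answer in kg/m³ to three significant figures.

For an instantaneous plane source, C(x,t) = M/(n_e·A·√(4πDt)) · exp(−(x−vt)²/(4Dt)), with n_e·A the pore (flow) area.
Plume center vt = 0.0780 × 12.2 = 0.9516 m, so the well at 2.52 m is 1.5684 m downgradient of the peak.
√(4πDt) = 2.979 m, giving peak height M/(n_e·A·√(4πDt)) = 270/(0.22 × 148 × 2.979) = 2.784 kg/m³.
(x−vt)²/(4Dt) = (1.5684)²/(4 × 0.0579 × 12.2) = 0.8706; exp(−0.8706) = 0.4187.
C = 2.784 × 0.4187 = 1.17 kg/m³.

1.17 kg/m³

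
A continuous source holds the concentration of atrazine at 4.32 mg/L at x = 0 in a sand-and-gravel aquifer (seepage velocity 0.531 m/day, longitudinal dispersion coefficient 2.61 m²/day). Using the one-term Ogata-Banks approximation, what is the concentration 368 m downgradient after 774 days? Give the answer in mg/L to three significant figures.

3.24 mg/L

For a continuous step input, C/C₀ ≈ ½·erfc((x−vt)/(2√(Dt))).
vt = 0.531 × 774 = 410.994 m and 2√(Dt) = 2√(2.61 × 774) = 89.89 m.
Argument (x−vt)/(2√(Dt)) = (368 − 410.994)/89.89 = -0.4783; ½·erfc(-0.4783) = 0.7506.
C = 4.32 × 0.7506 = 3.24 mg/L.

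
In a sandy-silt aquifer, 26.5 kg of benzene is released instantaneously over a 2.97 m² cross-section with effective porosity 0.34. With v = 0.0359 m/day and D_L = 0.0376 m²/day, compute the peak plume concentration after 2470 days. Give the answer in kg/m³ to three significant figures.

The peak of an instantaneous 1D plume sits at x = vt; there the Gaussian factor is 1 and C_max = M/(n_e·A·√(4πDt)), where n_e·A is the pore area the mass is dissolved in.
√(4πDt) = √(4π × 0.0376 × 2470) = 34.16 m, so C_max = 26.5/(0.34 × 2.97 × 34.16) = 0.768 kg/m³.

0.768 kg/m³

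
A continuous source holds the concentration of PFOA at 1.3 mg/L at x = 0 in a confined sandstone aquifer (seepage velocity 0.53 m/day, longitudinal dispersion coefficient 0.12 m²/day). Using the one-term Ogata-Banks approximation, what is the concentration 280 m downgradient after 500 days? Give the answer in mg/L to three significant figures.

0.111 mg/L

For a continuous step input, C/C₀ ≈ ½·erfc((x−vt)/(2√(Dt))).
vt = 0.53 × 500 = 265 m and 2√(Dt) = 2√(0.12 × 500) = 15.49 m.
Argument (x−vt)/(2√(Dt)) = (280 − 265)/15.49 = 0.9684; ½·erfc(0.9684) = 0.08542.
C = 1.3 × 0.08542 = 0.111 mg/L.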